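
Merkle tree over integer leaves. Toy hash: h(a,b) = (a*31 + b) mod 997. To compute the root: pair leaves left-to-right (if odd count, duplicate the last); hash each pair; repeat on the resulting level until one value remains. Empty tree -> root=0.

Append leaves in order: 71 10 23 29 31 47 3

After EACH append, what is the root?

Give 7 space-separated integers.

After append 71 (leaves=[71]):
  L0: [71]
  root=71
After append 10 (leaves=[71, 10]):
  L0: [71, 10]
  L1: h(71,10)=(71*31+10)%997=217 -> [217]
  root=217
After append 23 (leaves=[71, 10, 23]):
  L0: [71, 10, 23]
  L1: h(71,10)=(71*31+10)%997=217 h(23,23)=(23*31+23)%997=736 -> [217, 736]
  L2: h(217,736)=(217*31+736)%997=484 -> [484]
  root=484
After append 29 (leaves=[71, 10, 23, 29]):
  L0: [71, 10, 23, 29]
  L1: h(71,10)=(71*31+10)%997=217 h(23,29)=(23*31+29)%997=742 -> [217, 742]
  L2: h(217,742)=(217*31+742)%997=490 -> [490]
  root=490
After append 31 (leaves=[71, 10, 23, 29, 31]):
  L0: [71, 10, 23, 29, 31]
  L1: h(71,10)=(71*31+10)%997=217 h(23,29)=(23*31+29)%997=742 h(31,31)=(31*31+31)%997=992 -> [217, 742, 992]
  L2: h(217,742)=(217*31+742)%997=490 h(992,992)=(992*31+992)%997=837 -> [490, 837]
  L3: h(490,837)=(490*31+837)%997=75 -> [75]
  root=75
After append 47 (leaves=[71, 10, 23, 29, 31, 47]):
  L0: [71, 10, 23, 29, 31, 47]
  L1: h(71,10)=(71*31+10)%997=217 h(23,29)=(23*31+29)%997=742 h(31,47)=(31*31+47)%997=11 -> [217, 742, 11]
  L2: h(217,742)=(217*31+742)%997=490 h(11,11)=(11*31+11)%997=352 -> [490, 352]
  L3: h(490,352)=(490*31+352)%997=587 -> [587]
  root=587
After append 3 (leaves=[71, 10, 23, 29, 31, 47, 3]):
  L0: [71, 10, 23, 29, 31, 47, 3]
  L1: h(71,10)=(71*31+10)%997=217 h(23,29)=(23*31+29)%997=742 h(31,47)=(31*31+47)%997=11 h(3,3)=(3*31+3)%997=96 -> [217, 742, 11, 96]
  L2: h(217,742)=(217*31+742)%997=490 h(11,96)=(11*31+96)%997=437 -> [490, 437]
  L3: h(490,437)=(490*31+437)%997=672 -> [672]
  root=672

Answer: 71 217 484 490 75 587 672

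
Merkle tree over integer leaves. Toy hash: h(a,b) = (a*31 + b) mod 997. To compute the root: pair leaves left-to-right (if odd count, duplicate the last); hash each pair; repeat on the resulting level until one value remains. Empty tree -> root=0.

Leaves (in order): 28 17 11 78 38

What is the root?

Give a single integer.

L0: [28, 17, 11, 78, 38]
L1: h(28,17)=(28*31+17)%997=885 h(11,78)=(11*31+78)%997=419 h(38,38)=(38*31+38)%997=219 -> [885, 419, 219]
L2: h(885,419)=(885*31+419)%997=935 h(219,219)=(219*31+219)%997=29 -> [935, 29]
L3: h(935,29)=(935*31+29)%997=101 -> [101]

Answer: 101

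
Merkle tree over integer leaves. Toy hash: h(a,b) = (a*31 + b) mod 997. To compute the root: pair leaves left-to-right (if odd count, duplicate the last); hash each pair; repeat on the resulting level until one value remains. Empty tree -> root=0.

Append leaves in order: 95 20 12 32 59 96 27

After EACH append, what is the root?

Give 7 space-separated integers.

Answer: 95 971 575 595 98 285 221

Derivation:
After append 95 (leaves=[95]):
  L0: [95]
  root=95
After append 20 (leaves=[95, 20]):
  L0: [95, 20]
  L1: h(95,20)=(95*31+20)%997=971 -> [971]
  root=971
After append 12 (leaves=[95, 20, 12]):
  L0: [95, 20, 12]
  L1: h(95,20)=(95*31+20)%997=971 h(12,12)=(12*31+12)%997=384 -> [971, 384]
  L2: h(971,384)=(971*31+384)%997=575 -> [575]
  root=575
After append 32 (leaves=[95, 20, 12, 32]):
  L0: [95, 20, 12, 32]
  L1: h(95,20)=(95*31+20)%997=971 h(12,32)=(12*31+32)%997=404 -> [971, 404]
  L2: h(971,404)=(971*31+404)%997=595 -> [595]
  root=595
After append 59 (leaves=[95, 20, 12, 32, 59]):
  L0: [95, 20, 12, 32, 59]
  L1: h(95,20)=(95*31+20)%997=971 h(12,32)=(12*31+32)%997=404 h(59,59)=(59*31+59)%997=891 -> [971, 404, 891]
  L2: h(971,404)=(971*31+404)%997=595 h(891,891)=(891*31+891)%997=596 -> [595, 596]
  L3: h(595,596)=(595*31+596)%997=98 -> [98]
  root=98
After append 96 (leaves=[95, 20, 12, 32, 59, 96]):
  L0: [95, 20, 12, 32, 59, 96]
  L1: h(95,20)=(95*31+20)%997=971 h(12,32)=(12*31+32)%997=404 h(59,96)=(59*31+96)%997=928 -> [971, 404, 928]
  L2: h(971,404)=(971*31+404)%997=595 h(928,928)=(928*31+928)%997=783 -> [595, 783]
  L3: h(595,783)=(595*31+783)%997=285 -> [285]
  root=285
After append 27 (leaves=[95, 20, 12, 32, 59, 96, 27]):
  L0: [95, 20, 12, 32, 59, 96, 27]
  L1: h(95,20)=(95*31+20)%997=971 h(12,32)=(12*31+32)%997=404 h(59,96)=(59*31+96)%997=928 h(27,27)=(27*31+27)%997=864 -> [971, 404, 928, 864]
  L2: h(971,404)=(971*31+404)%997=595 h(928,864)=(928*31+864)%997=719 -> [595, 719]
  L3: h(595,719)=(595*31+719)%997=221 -> [221]
  root=221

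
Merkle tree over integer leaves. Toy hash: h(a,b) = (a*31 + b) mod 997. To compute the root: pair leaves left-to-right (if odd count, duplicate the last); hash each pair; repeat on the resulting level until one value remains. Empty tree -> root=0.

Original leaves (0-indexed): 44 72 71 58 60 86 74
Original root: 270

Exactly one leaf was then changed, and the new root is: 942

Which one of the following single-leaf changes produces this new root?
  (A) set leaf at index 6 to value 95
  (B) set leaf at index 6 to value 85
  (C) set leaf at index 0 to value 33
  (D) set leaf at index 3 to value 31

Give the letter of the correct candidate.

Answer: A

Derivation:
Original leaves: [44, 72, 71, 58, 60, 86, 74]
Target new root: 942
Try each candidate change and compute the resulting root:
Candidate A: set leaf[6] = 95 -> leaves = [44, 72, 71, 58, 60, 86, 95]
  L0: [44, 72, 71, 58, 60, 86, 95]
  L1: h(44,72)=(44*31+72)%997=439 h(71,58)=(71*31+58)%997=265 h(60,86)=(60*31+86)%997=949 h(95,95)=(95*31+95)%997=49 -> [439, 265, 949, 49]
  L2: h(439,265)=(439*31+265)%997=913 h(949,49)=(949*31+49)%997=555 -> [913, 555]
  L3: h(913,555)=(913*31+555)%997=942 -> [942]
  root = 942 == target 942  ** MATCH **
Candidate B: set leaf[6] = 85 -> leaves = [44, 72, 71, 58, 60, 86, 85]
  L0: [44, 72, 71, 58, 60, 86, 85]
  L1: h(44,72)=(44*31+72)%997=439 h(71,58)=(71*31+58)%997=265 h(60,86)=(60*31+86)%997=949 h(85,85)=(85*31+85)%997=726 -> [439, 265, 949, 726]
  L2: h(439,265)=(439*31+265)%997=913 h(949,726)=(949*31+726)%997=235 -> [913, 235]
  L3: h(913,235)=(913*31+235)%997=622 -> [622]
  root = 622 != target 942
Candidate C: set leaf[0] = 33 -> leaves = [33, 72, 71, 58, 60, 86, 74]
  L0: [33, 72, 71, 58, 60, 86, 74]
  L1: h(33,72)=(33*31+72)%997=98 h(71,58)=(71*31+58)%997=265 h(60,86)=(60*31+86)%997=949 h(74,74)=(74*31+74)%997=374 -> [98, 265, 949, 374]
  L2: h(98,265)=(98*31+265)%997=312 h(949,374)=(949*31+374)%997=880 -> [312, 880]
  L3: h(312,880)=(312*31+880)%997=582 -> [582]
  root = 582 != target 942
Candidate D: set leaf[3] = 31 -> leaves = [44, 72, 71, 31, 60, 86, 74]
  L0: [44, 72, 71, 31, 60, 86, 74]
  L1: h(44,72)=(44*31+72)%997=439 h(71,31)=(71*31+31)%997=238 h(60,86)=(60*31+86)%997=949 h(74,74)=(74*31+74)%997=374 -> [439, 238, 949, 374]
  L2: h(439,238)=(439*31+238)%997=886 h(949,374)=(949*31+374)%997=880 -> [886, 880]
  L3: h(886,880)=(886*31+880)%997=430 -> [430]
  root = 430 != target 942
Candidate A produces the target root.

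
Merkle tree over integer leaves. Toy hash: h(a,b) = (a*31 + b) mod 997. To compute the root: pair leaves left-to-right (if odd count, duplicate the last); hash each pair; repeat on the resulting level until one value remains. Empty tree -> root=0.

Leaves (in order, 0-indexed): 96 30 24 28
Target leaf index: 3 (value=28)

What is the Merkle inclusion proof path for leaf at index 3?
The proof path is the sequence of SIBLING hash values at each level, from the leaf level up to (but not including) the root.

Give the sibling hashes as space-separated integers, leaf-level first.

L0 (leaves): [96, 30, 24, 28], target index=3
L1: h(96,30)=(96*31+30)%997=15 [pair 0] h(24,28)=(24*31+28)%997=772 [pair 1] -> [15, 772]
  Sibling for proof at L0: 24
L2: h(15,772)=(15*31+772)%997=240 [pair 0] -> [240]
  Sibling for proof at L1: 15
Root: 240
Proof path (sibling hashes from leaf to root): [24, 15]

Answer: 24 15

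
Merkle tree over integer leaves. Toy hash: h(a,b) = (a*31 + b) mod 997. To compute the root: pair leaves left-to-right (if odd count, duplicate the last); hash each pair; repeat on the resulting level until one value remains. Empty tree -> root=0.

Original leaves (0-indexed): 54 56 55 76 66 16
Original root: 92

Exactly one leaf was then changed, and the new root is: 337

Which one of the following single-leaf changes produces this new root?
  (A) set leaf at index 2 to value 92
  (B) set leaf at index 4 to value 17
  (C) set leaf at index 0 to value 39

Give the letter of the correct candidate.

Original leaves: [54, 56, 55, 76, 66, 16]
Target new root: 337
Try each candidate change and compute the resulting root:
Candidate A: set leaf[2] = 92 -> leaves = [54, 56, 92, 76, 66, 16]
  L0: [54, 56, 92, 76, 66, 16]
  L1: h(54,56)=(54*31+56)%997=733 h(92,76)=(92*31+76)%997=934 h(66,16)=(66*31+16)%997=68 -> [733, 934, 68]
  L2: h(733,934)=(733*31+934)%997=726 h(68,68)=(68*31+68)%997=182 -> [726, 182]
  L3: h(726,182)=(726*31+182)%997=754 -> [754]
  root = 754 != target 337
Candidate B: set leaf[4] = 17 -> leaves = [54, 56, 55, 76, 17, 16]
  L0: [54, 56, 55, 76, 17, 16]
  L1: h(54,56)=(54*31+56)%997=733 h(55,76)=(55*31+76)%997=784 h(17,16)=(17*31+16)%997=543 -> [733, 784, 543]
  L2: h(733,784)=(733*31+784)%997=576 h(543,543)=(543*31+543)%997=427 -> [576, 427]
  L3: h(576,427)=(576*31+427)%997=337 -> [337]
  root = 337 == target 337  ** MATCH **
Candidate C: set leaf[0] = 39 -> leaves = [39, 56, 55, 76, 66, 16]
  L0: [39, 56, 55, 76, 66, 16]
  L1: h(39,56)=(39*31+56)%997=268 h(55,76)=(55*31+76)%997=784 h(66,16)=(66*31+16)%997=68 -> [268, 784, 68]
  L2: h(268,784)=(268*31+784)%997=119 h(68,68)=(68*31+68)%997=182 -> [119, 182]
  L3: h(119,182)=(119*31+182)%997=880 -> [880]
  root = 880 != target 337
Candidate B produces the target root.

Answer: B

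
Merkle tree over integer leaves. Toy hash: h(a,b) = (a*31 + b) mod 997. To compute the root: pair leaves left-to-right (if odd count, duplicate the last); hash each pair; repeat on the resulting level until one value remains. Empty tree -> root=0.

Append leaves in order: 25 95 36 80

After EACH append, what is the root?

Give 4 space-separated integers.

After append 25 (leaves=[25]):
  L0: [25]
  root=25
After append 95 (leaves=[25, 95]):
  L0: [25, 95]
  L1: h(25,95)=(25*31+95)%997=870 -> [870]
  root=870
After append 36 (leaves=[25, 95, 36]):
  L0: [25, 95, 36]
  L1: h(25,95)=(25*31+95)%997=870 h(36,36)=(36*31+36)%997=155 -> [870, 155]
  L2: h(870,155)=(870*31+155)%997=206 -> [206]
  root=206
After append 80 (leaves=[25, 95, 36, 80]):
  L0: [25, 95, 36, 80]
  L1: h(25,95)=(25*31+95)%997=870 h(36,80)=(36*31+80)%997=199 -> [870, 199]
  L2: h(870,199)=(870*31+199)%997=250 -> [250]
  root=250

Answer: 25 870 206 250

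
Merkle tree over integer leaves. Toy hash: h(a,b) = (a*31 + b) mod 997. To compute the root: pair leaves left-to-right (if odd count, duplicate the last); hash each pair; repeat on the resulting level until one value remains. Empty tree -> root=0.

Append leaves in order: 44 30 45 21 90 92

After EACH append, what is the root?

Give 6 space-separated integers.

After append 44 (leaves=[44]):
  L0: [44]
  root=44
After append 30 (leaves=[44, 30]):
  L0: [44, 30]
  L1: h(44,30)=(44*31+30)%997=397 -> [397]
  root=397
After append 45 (leaves=[44, 30, 45]):
  L0: [44, 30, 45]
  L1: h(44,30)=(44*31+30)%997=397 h(45,45)=(45*31+45)%997=443 -> [397, 443]
  L2: h(397,443)=(397*31+443)%997=786 -> [786]
  root=786
After append 21 (leaves=[44, 30, 45, 21]):
  L0: [44, 30, 45, 21]
  L1: h(44,30)=(44*31+30)%997=397 h(45,21)=(45*31+21)%997=419 -> [397, 419]
  L2: h(397,419)=(397*31+419)%997=762 -> [762]
  root=762
After append 90 (leaves=[44, 30, 45, 21, 90]):
  L0: [44, 30, 45, 21, 90]
  L1: h(44,30)=(44*31+30)%997=397 h(45,21)=(45*31+21)%997=419 h(90,90)=(90*31+90)%997=886 -> [397, 419, 886]
  L2: h(397,419)=(397*31+419)%997=762 h(886,886)=(886*31+886)%997=436 -> [762, 436]
  L3: h(762,436)=(762*31+436)%997=130 -> [130]
  root=130
After append 92 (leaves=[44, 30, 45, 21, 90, 92]):
  L0: [44, 30, 45, 21, 90, 92]
  L1: h(44,30)=(44*31+30)%997=397 h(45,21)=(45*31+21)%997=419 h(90,92)=(90*31+92)%997=888 -> [397, 419, 888]
  L2: h(397,419)=(397*31+419)%997=762 h(888,888)=(888*31+888)%997=500 -> [762, 500]
  L3: h(762,500)=(762*31+500)%997=194 -> [194]
  root=194

Answer: 44 397 786 762 130 194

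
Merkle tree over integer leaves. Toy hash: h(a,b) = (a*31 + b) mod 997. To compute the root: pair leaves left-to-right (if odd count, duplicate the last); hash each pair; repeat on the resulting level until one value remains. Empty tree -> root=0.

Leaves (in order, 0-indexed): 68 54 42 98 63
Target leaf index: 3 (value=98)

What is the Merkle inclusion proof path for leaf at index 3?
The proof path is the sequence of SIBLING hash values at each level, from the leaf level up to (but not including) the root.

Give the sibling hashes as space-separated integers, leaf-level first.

L0 (leaves): [68, 54, 42, 98, 63], target index=3
L1: h(68,54)=(68*31+54)%997=168 [pair 0] h(42,98)=(42*31+98)%997=403 [pair 1] h(63,63)=(63*31+63)%997=22 [pair 2] -> [168, 403, 22]
  Sibling for proof at L0: 42
L2: h(168,403)=(168*31+403)%997=626 [pair 0] h(22,22)=(22*31+22)%997=704 [pair 1] -> [626, 704]
  Sibling for proof at L1: 168
L3: h(626,704)=(626*31+704)%997=170 [pair 0] -> [170]
  Sibling for proof at L2: 704
Root: 170
Proof path (sibling hashes from leaf to root): [42, 168, 704]

Answer: 42 168 704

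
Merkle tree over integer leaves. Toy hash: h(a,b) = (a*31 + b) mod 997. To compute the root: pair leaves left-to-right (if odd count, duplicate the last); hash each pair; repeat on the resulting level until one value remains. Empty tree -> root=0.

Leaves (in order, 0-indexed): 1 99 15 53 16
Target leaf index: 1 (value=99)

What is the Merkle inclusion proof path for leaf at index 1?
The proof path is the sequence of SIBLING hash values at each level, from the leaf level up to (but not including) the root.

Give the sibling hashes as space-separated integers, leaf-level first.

Answer: 1 518 432

Derivation:
L0 (leaves): [1, 99, 15, 53, 16], target index=1
L1: h(1,99)=(1*31+99)%997=130 [pair 0] h(15,53)=(15*31+53)%997=518 [pair 1] h(16,16)=(16*31+16)%997=512 [pair 2] -> [130, 518, 512]
  Sibling for proof at L0: 1
L2: h(130,518)=(130*31+518)%997=560 [pair 0] h(512,512)=(512*31+512)%997=432 [pair 1] -> [560, 432]
  Sibling for proof at L1: 518
L3: h(560,432)=(560*31+432)%997=843 [pair 0] -> [843]
  Sibling for proof at L2: 432
Root: 843
Proof path (sibling hashes from leaf to root): [1, 518, 432]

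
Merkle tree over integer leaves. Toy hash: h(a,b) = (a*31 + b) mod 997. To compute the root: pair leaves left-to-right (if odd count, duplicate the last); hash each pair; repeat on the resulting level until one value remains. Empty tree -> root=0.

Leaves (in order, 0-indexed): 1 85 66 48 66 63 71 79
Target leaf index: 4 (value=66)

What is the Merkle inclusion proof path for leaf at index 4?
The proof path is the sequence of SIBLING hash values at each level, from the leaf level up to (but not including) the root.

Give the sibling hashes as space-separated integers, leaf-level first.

L0 (leaves): [1, 85, 66, 48, 66, 63, 71, 79], target index=4
L1: h(1,85)=(1*31+85)%997=116 [pair 0] h(66,48)=(66*31+48)%997=100 [pair 1] h(66,63)=(66*31+63)%997=115 [pair 2] h(71,79)=(71*31+79)%997=286 [pair 3] -> [116, 100, 115, 286]
  Sibling for proof at L0: 63
L2: h(116,100)=(116*31+100)%997=705 [pair 0] h(115,286)=(115*31+286)%997=860 [pair 1] -> [705, 860]
  Sibling for proof at L1: 286
L3: h(705,860)=(705*31+860)%997=781 [pair 0] -> [781]
  Sibling for proof at L2: 705
Root: 781
Proof path (sibling hashes from leaf to root): [63, 286, 705]

Answer: 63 286 705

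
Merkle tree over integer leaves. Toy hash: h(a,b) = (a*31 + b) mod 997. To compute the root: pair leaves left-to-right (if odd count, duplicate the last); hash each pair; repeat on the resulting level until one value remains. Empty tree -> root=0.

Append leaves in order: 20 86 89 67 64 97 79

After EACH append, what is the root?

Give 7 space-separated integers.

After append 20 (leaves=[20]):
  L0: [20]
  root=20
After append 86 (leaves=[20, 86]):
  L0: [20, 86]
  L1: h(20,86)=(20*31+86)%997=706 -> [706]
  root=706
After append 89 (leaves=[20, 86, 89]):
  L0: [20, 86, 89]
  L1: h(20,86)=(20*31+86)%997=706 h(89,89)=(89*31+89)%997=854 -> [706, 854]
  L2: h(706,854)=(706*31+854)%997=806 -> [806]
  root=806
After append 67 (leaves=[20, 86, 89, 67]):
  L0: [20, 86, 89, 67]
  L1: h(20,86)=(20*31+86)%997=706 h(89,67)=(89*31+67)%997=832 -> [706, 832]
  L2: h(706,832)=(706*31+832)%997=784 -> [784]
  root=784
After append 64 (leaves=[20, 86, 89, 67, 64]):
  L0: [20, 86, 89, 67, 64]
  L1: h(20,86)=(20*31+86)%997=706 h(89,67)=(89*31+67)%997=832 h(64,64)=(64*31+64)%997=54 -> [706, 832, 54]
  L2: h(706,832)=(706*31+832)%997=784 h(54,54)=(54*31+54)%997=731 -> [784, 731]
  L3: h(784,731)=(784*31+731)%997=110 -> [110]
  root=110
After append 97 (leaves=[20, 86, 89, 67, 64, 97]):
  L0: [20, 86, 89, 67, 64, 97]
  L1: h(20,86)=(20*31+86)%997=706 h(89,67)=(89*31+67)%997=832 h(64,97)=(64*31+97)%997=87 -> [706, 832, 87]
  L2: h(706,832)=(706*31+832)%997=784 h(87,87)=(87*31+87)%997=790 -> [784, 790]
  L3: h(784,790)=(784*31+790)%997=169 -> [169]
  root=169
After append 79 (leaves=[20, 86, 89, 67, 64, 97, 79]):
  L0: [20, 86, 89, 67, 64, 97, 79]
  L1: h(20,86)=(20*31+86)%997=706 h(89,67)=(89*31+67)%997=832 h(64,97)=(64*31+97)%997=87 h(79,79)=(79*31+79)%997=534 -> [706, 832, 87, 534]
  L2: h(706,832)=(706*31+832)%997=784 h(87,534)=(87*31+534)%997=240 -> [784, 240]
  L3: h(784,240)=(784*31+240)%997=616 -> [616]
  root=616

Answer: 20 706 806 784 110 169 616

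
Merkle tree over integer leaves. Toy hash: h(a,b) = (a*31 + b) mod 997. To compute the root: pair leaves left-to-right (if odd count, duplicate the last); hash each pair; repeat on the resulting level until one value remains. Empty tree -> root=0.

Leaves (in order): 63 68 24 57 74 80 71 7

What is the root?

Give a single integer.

L0: [63, 68, 24, 57, 74, 80, 71, 7]
L1: h(63,68)=(63*31+68)%997=27 h(24,57)=(24*31+57)%997=801 h(74,80)=(74*31+80)%997=380 h(71,7)=(71*31+7)%997=214 -> [27, 801, 380, 214]
L2: h(27,801)=(27*31+801)%997=641 h(380,214)=(380*31+214)%997=30 -> [641, 30]
L3: h(641,30)=(641*31+30)%997=958 -> [958]

Answer: 958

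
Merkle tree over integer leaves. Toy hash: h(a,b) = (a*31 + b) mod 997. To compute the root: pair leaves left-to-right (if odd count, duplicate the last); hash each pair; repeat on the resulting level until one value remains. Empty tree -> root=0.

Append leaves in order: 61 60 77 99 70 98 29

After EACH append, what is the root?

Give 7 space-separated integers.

Answer: 61 954 134 156 744 643 300

Derivation:
After append 61 (leaves=[61]):
  L0: [61]
  root=61
After append 60 (leaves=[61, 60]):
  L0: [61, 60]
  L1: h(61,60)=(61*31+60)%997=954 -> [954]
  root=954
After append 77 (leaves=[61, 60, 77]):
  L0: [61, 60, 77]
  L1: h(61,60)=(61*31+60)%997=954 h(77,77)=(77*31+77)%997=470 -> [954, 470]
  L2: h(954,470)=(954*31+470)%997=134 -> [134]
  root=134
After append 99 (leaves=[61, 60, 77, 99]):
  L0: [61, 60, 77, 99]
  L1: h(61,60)=(61*31+60)%997=954 h(77,99)=(77*31+99)%997=492 -> [954, 492]
  L2: h(954,492)=(954*31+492)%997=156 -> [156]
  root=156
After append 70 (leaves=[61, 60, 77, 99, 70]):
  L0: [61, 60, 77, 99, 70]
  L1: h(61,60)=(61*31+60)%997=954 h(77,99)=(77*31+99)%997=492 h(70,70)=(70*31+70)%997=246 -> [954, 492, 246]
  L2: h(954,492)=(954*31+492)%997=156 h(246,246)=(246*31+246)%997=893 -> [156, 893]
  L3: h(156,893)=(156*31+893)%997=744 -> [744]
  root=744
After append 98 (leaves=[61, 60, 77, 99, 70, 98]):
  L0: [61, 60, 77, 99, 70, 98]
  L1: h(61,60)=(61*31+60)%997=954 h(77,99)=(77*31+99)%997=492 h(70,98)=(70*31+98)%997=274 -> [954, 492, 274]
  L2: h(954,492)=(954*31+492)%997=156 h(274,274)=(274*31+274)%997=792 -> [156, 792]
  L3: h(156,792)=(156*31+792)%997=643 -> [643]
  root=643
After append 29 (leaves=[61, 60, 77, 99, 70, 98, 29]):
  L0: [61, 60, 77, 99, 70, 98, 29]
  L1: h(61,60)=(61*31+60)%997=954 h(77,99)=(77*31+99)%997=492 h(70,98)=(70*31+98)%997=274 h(29,29)=(29*31+29)%997=928 -> [954, 492, 274, 928]
  L2: h(954,492)=(954*31+492)%997=156 h(274,928)=(274*31+928)%997=449 -> [156, 449]
  L3: h(156,449)=(156*31+449)%997=300 -> [300]
  root=300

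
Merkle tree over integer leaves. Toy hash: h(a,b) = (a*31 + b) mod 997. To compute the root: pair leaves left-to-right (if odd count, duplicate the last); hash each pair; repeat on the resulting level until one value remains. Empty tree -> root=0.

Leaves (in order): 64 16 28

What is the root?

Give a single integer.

L0: [64, 16, 28]
L1: h(64,16)=(64*31+16)%997=6 h(28,28)=(28*31+28)%997=896 -> [6, 896]
L2: h(6,896)=(6*31+896)%997=85 -> [85]

Answer: 85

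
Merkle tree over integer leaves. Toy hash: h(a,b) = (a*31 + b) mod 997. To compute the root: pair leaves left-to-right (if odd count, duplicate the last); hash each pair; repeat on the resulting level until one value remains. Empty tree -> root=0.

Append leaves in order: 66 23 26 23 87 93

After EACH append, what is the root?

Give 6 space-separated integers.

After append 66 (leaves=[66]):
  L0: [66]
  root=66
After append 23 (leaves=[66, 23]):
  L0: [66, 23]
  L1: h(66,23)=(66*31+23)%997=75 -> [75]
  root=75
After append 26 (leaves=[66, 23, 26]):
  L0: [66, 23, 26]
  L1: h(66,23)=(66*31+23)%997=75 h(26,26)=(26*31+26)%997=832 -> [75, 832]
  L2: h(75,832)=(75*31+832)%997=166 -> [166]
  root=166
After append 23 (leaves=[66, 23, 26, 23]):
  L0: [66, 23, 26, 23]
  L1: h(66,23)=(66*31+23)%997=75 h(26,23)=(26*31+23)%997=829 -> [75, 829]
  L2: h(75,829)=(75*31+829)%997=163 -> [163]
  root=163
After append 87 (leaves=[66, 23, 26, 23, 87]):
  L0: [66, 23, 26, 23, 87]
  L1: h(66,23)=(66*31+23)%997=75 h(26,23)=(26*31+23)%997=829 h(87,87)=(87*31+87)%997=790 -> [75, 829, 790]
  L2: h(75,829)=(75*31+829)%997=163 h(790,790)=(790*31+790)%997=355 -> [163, 355]
  L3: h(163,355)=(163*31+355)%997=423 -> [423]
  root=423
After append 93 (leaves=[66, 23, 26, 23, 87, 93]):
  L0: [66, 23, 26, 23, 87, 93]
  L1: h(66,23)=(66*31+23)%997=75 h(26,23)=(26*31+23)%997=829 h(87,93)=(87*31+93)%997=796 -> [75, 829, 796]
  L2: h(75,829)=(75*31+829)%997=163 h(796,796)=(796*31+796)%997=547 -> [163, 547]
  L3: h(163,547)=(163*31+547)%997=615 -> [615]
  root=615

Answer: 66 75 166 163 423 615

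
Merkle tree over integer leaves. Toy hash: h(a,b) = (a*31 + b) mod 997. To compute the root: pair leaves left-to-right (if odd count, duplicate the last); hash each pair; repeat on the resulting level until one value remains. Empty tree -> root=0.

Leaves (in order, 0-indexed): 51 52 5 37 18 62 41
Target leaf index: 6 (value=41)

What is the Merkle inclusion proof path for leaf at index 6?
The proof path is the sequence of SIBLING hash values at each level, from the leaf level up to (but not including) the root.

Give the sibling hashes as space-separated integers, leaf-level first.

L0 (leaves): [51, 52, 5, 37, 18, 62, 41], target index=6
L1: h(51,52)=(51*31+52)%997=636 [pair 0] h(5,37)=(5*31+37)%997=192 [pair 1] h(18,62)=(18*31+62)%997=620 [pair 2] h(41,41)=(41*31+41)%997=315 [pair 3] -> [636, 192, 620, 315]
  Sibling for proof at L0: 41
L2: h(636,192)=(636*31+192)%997=965 [pair 0] h(620,315)=(620*31+315)%997=592 [pair 1] -> [965, 592]
  Sibling for proof at L1: 620
L3: h(965,592)=(965*31+592)%997=597 [pair 0] -> [597]
  Sibling for proof at L2: 965
Root: 597
Proof path (sibling hashes from leaf to root): [41, 620, 965]

Answer: 41 620 965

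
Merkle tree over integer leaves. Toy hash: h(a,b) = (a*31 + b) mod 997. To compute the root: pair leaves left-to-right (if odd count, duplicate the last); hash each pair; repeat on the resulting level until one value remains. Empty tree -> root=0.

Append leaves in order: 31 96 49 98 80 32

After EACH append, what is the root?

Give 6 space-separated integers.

After append 31 (leaves=[31]):
  L0: [31]
  root=31
After append 96 (leaves=[31, 96]):
  L0: [31, 96]
  L1: h(31,96)=(31*31+96)%997=60 -> [60]
  root=60
After append 49 (leaves=[31, 96, 49]):
  L0: [31, 96, 49]
  L1: h(31,96)=(31*31+96)%997=60 h(49,49)=(49*31+49)%997=571 -> [60, 571]
  L2: h(60,571)=(60*31+571)%997=437 -> [437]
  root=437
After append 98 (leaves=[31, 96, 49, 98]):
  L0: [31, 96, 49, 98]
  L1: h(31,96)=(31*31+96)%997=60 h(49,98)=(49*31+98)%997=620 -> [60, 620]
  L2: h(60,620)=(60*31+620)%997=486 -> [486]
  root=486
After append 80 (leaves=[31, 96, 49, 98, 80]):
  L0: [31, 96, 49, 98, 80]
  L1: h(31,96)=(31*31+96)%997=60 h(49,98)=(49*31+98)%997=620 h(80,80)=(80*31+80)%997=566 -> [60, 620, 566]
  L2: h(60,620)=(60*31+620)%997=486 h(566,566)=(566*31+566)%997=166 -> [486, 166]
  L3: h(486,166)=(486*31+166)%997=277 -> [277]
  root=277
After append 32 (leaves=[31, 96, 49, 98, 80, 32]):
  L0: [31, 96, 49, 98, 80, 32]
  L1: h(31,96)=(31*31+96)%997=60 h(49,98)=(49*31+98)%997=620 h(80,32)=(80*31+32)%997=518 -> [60, 620, 518]
  L2: h(60,620)=(60*31+620)%997=486 h(518,518)=(518*31+518)%997=624 -> [486, 624]
  L3: h(486,624)=(486*31+624)%997=735 -> [735]
  root=735

Answer: 31 60 437 486 277 735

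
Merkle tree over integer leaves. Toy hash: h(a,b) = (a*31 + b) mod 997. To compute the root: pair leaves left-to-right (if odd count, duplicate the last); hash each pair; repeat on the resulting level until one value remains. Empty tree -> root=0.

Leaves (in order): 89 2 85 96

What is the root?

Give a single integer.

L0: [89, 2, 85, 96]
L1: h(89,2)=(89*31+2)%997=767 h(85,96)=(85*31+96)%997=737 -> [767, 737]
L2: h(767,737)=(767*31+737)%997=586 -> [586]

Answer: 586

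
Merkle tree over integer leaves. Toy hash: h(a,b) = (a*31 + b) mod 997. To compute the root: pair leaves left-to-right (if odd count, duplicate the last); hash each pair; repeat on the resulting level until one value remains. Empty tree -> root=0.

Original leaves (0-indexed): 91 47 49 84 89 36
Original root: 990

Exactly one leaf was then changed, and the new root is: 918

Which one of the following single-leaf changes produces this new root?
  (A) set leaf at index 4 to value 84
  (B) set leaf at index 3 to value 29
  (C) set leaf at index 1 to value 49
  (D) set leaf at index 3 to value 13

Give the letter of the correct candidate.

Answer: C

Derivation:
Original leaves: [91, 47, 49, 84, 89, 36]
Target new root: 918
Try each candidate change and compute the resulting root:
Candidate A: set leaf[4] = 84 -> leaves = [91, 47, 49, 84, 84, 36]
  L0: [91, 47, 49, 84, 84, 36]
  L1: h(91,47)=(91*31+47)%997=874 h(49,84)=(49*31+84)%997=606 h(84,36)=(84*31+36)%997=646 -> [874, 606, 646]
  L2: h(874,606)=(874*31+606)%997=781 h(646,646)=(646*31+646)%997=732 -> [781, 732]
  L3: h(781,732)=(781*31+732)%997=18 -> [18]
  root = 18 != target 918
Candidate B: set leaf[3] = 29 -> leaves = [91, 47, 49, 29, 89, 36]
  L0: [91, 47, 49, 29, 89, 36]
  L1: h(91,47)=(91*31+47)%997=874 h(49,29)=(49*31+29)%997=551 h(89,36)=(89*31+36)%997=801 -> [874, 551, 801]
  L2: h(874,551)=(874*31+551)%997=726 h(801,801)=(801*31+801)%997=707 -> [726, 707]
  L3: h(726,707)=(726*31+707)%997=282 -> [282]
  root = 282 != target 918
Candidate C: set leaf[1] = 49 -> leaves = [91, 49, 49, 84, 89, 36]
  L0: [91, 49, 49, 84, 89, 36]
  L1: h(91,49)=(91*31+49)%997=876 h(49,84)=(49*31+84)%997=606 h(89,36)=(89*31+36)%997=801 -> [876, 606, 801]
  L2: h(876,606)=(876*31+606)%997=843 h(801,801)=(801*31+801)%997=707 -> [843, 707]
  L3: h(843,707)=(843*31+707)%997=918 -> [918]
  root = 918 == target 918  ** MATCH **
Candidate D: set leaf[3] = 13 -> leaves = [91, 47, 49, 13, 89, 36]
  L0: [91, 47, 49, 13, 89, 36]
  L1: h(91,47)=(91*31+47)%997=874 h(49,13)=(49*31+13)%997=535 h(89,36)=(89*31+36)%997=801 -> [874, 535, 801]
  L2: h(874,535)=(874*31+535)%997=710 h(801,801)=(801*31+801)%997=707 -> [710, 707]
  L3: h(710,707)=(710*31+707)%997=783 -> [783]
  root = 783 != target 918
Candidate C produces the target root.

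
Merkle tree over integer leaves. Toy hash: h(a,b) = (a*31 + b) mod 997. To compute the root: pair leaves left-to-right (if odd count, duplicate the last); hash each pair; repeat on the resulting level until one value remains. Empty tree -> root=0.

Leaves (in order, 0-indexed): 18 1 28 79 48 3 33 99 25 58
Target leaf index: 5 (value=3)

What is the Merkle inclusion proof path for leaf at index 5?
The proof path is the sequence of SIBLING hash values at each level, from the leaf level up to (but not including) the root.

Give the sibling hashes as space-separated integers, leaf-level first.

L0 (leaves): [18, 1, 28, 79, 48, 3, 33, 99, 25, 58], target index=5
L1: h(18,1)=(18*31+1)%997=559 [pair 0] h(28,79)=(28*31+79)%997=947 [pair 1] h(48,3)=(48*31+3)%997=494 [pair 2] h(33,99)=(33*31+99)%997=125 [pair 3] h(25,58)=(25*31+58)%997=833 [pair 4] -> [559, 947, 494, 125, 833]
  Sibling for proof at L0: 48
L2: h(559,947)=(559*31+947)%997=330 [pair 0] h(494,125)=(494*31+125)%997=484 [pair 1] h(833,833)=(833*31+833)%997=734 [pair 2] -> [330, 484, 734]
  Sibling for proof at L1: 125
L3: h(330,484)=(330*31+484)%997=744 [pair 0] h(734,734)=(734*31+734)%997=557 [pair 1] -> [744, 557]
  Sibling for proof at L2: 330
L4: h(744,557)=(744*31+557)%997=690 [pair 0] -> [690]
  Sibling for proof at L3: 557
Root: 690
Proof path (sibling hashes from leaf to root): [48, 125, 330, 557]

Answer: 48 125 330 557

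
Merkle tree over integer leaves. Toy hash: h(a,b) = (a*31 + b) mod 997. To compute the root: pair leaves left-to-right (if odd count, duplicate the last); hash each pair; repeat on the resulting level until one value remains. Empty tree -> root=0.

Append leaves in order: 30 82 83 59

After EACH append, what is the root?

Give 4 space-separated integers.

After append 30 (leaves=[30]):
  L0: [30]
  root=30
After append 82 (leaves=[30, 82]):
  L0: [30, 82]
  L1: h(30,82)=(30*31+82)%997=15 -> [15]
  root=15
After append 83 (leaves=[30, 82, 83]):
  L0: [30, 82, 83]
  L1: h(30,82)=(30*31+82)%997=15 h(83,83)=(83*31+83)%997=662 -> [15, 662]
  L2: h(15,662)=(15*31+662)%997=130 -> [130]
  root=130
After append 59 (leaves=[30, 82, 83, 59]):
  L0: [30, 82, 83, 59]
  L1: h(30,82)=(30*31+82)%997=15 h(83,59)=(83*31+59)%997=638 -> [15, 638]
  L2: h(15,638)=(15*31+638)%997=106 -> [106]
  root=106

Answer: 30 15 130 106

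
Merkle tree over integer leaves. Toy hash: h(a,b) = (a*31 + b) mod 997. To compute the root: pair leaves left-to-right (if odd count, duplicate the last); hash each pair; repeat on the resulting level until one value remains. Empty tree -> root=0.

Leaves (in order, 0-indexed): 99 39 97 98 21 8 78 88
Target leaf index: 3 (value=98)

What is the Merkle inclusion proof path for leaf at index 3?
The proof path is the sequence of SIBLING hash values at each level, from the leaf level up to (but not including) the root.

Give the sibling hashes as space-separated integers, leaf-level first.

L0 (leaves): [99, 39, 97, 98, 21, 8, 78, 88], target index=3
L1: h(99,39)=(99*31+39)%997=117 [pair 0] h(97,98)=(97*31+98)%997=114 [pair 1] h(21,8)=(21*31+8)%997=659 [pair 2] h(78,88)=(78*31+88)%997=512 [pair 3] -> [117, 114, 659, 512]
  Sibling for proof at L0: 97
L2: h(117,114)=(117*31+114)%997=750 [pair 0] h(659,512)=(659*31+512)%997=4 [pair 1] -> [750, 4]
  Sibling for proof at L1: 117
L3: h(750,4)=(750*31+4)%997=323 [pair 0] -> [323]
  Sibling for proof at L2: 4
Root: 323
Proof path (sibling hashes from leaf to root): [97, 117, 4]

Answer: 97 117 4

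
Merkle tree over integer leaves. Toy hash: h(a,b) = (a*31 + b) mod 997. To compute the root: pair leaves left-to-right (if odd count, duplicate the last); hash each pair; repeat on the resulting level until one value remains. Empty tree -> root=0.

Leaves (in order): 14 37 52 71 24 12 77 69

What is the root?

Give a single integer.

L0: [14, 37, 52, 71, 24, 12, 77, 69]
L1: h(14,37)=(14*31+37)%997=471 h(52,71)=(52*31+71)%997=686 h(24,12)=(24*31+12)%997=756 h(77,69)=(77*31+69)%997=462 -> [471, 686, 756, 462]
L2: h(471,686)=(471*31+686)%997=332 h(756,462)=(756*31+462)%997=967 -> [332, 967]
L3: h(332,967)=(332*31+967)%997=292 -> [292]

Answer: 292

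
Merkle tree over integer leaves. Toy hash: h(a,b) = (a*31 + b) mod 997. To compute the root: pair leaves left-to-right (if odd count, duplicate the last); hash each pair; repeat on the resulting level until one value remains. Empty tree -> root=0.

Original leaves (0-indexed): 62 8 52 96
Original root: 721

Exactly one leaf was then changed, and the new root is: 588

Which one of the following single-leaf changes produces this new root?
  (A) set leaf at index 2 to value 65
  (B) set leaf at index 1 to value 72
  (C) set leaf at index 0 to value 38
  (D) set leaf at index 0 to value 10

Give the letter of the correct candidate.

Original leaves: [62, 8, 52, 96]
Target new root: 588
Try each candidate change and compute the resulting root:
Candidate A: set leaf[2] = 65 -> leaves = [62, 8, 65, 96]
  L0: [62, 8, 65, 96]
  L1: h(62,8)=(62*31+8)%997=933 h(65,96)=(65*31+96)%997=117 -> [933, 117]
  L2: h(933,117)=(933*31+117)%997=127 -> [127]
  root = 127 != target 588
Candidate B: set leaf[1] = 72 -> leaves = [62, 72, 52, 96]
  L0: [62, 72, 52, 96]
  L1: h(62,72)=(62*31+72)%997=0 h(52,96)=(52*31+96)%997=711 -> [0, 711]
  L2: h(0,711)=(0*31+711)%997=711 -> [711]
  root = 711 != target 588
Candidate C: set leaf[0] = 38 -> leaves = [38, 8, 52, 96]
  L0: [38, 8, 52, 96]
  L1: h(38,8)=(38*31+8)%997=189 h(52,96)=(52*31+96)%997=711 -> [189, 711]
  L2: h(189,711)=(189*31+711)%997=588 -> [588]
  root = 588 == target 588  ** MATCH **
Candidate D: set leaf[0] = 10 -> leaves = [10, 8, 52, 96]
  L0: [10, 8, 52, 96]
  L1: h(10,8)=(10*31+8)%997=318 h(52,96)=(52*31+96)%997=711 -> [318, 711]
  L2: h(318,711)=(318*31+711)%997=599 -> [599]
  root = 599 != target 588
Candidate C produces the target root.

Answer: C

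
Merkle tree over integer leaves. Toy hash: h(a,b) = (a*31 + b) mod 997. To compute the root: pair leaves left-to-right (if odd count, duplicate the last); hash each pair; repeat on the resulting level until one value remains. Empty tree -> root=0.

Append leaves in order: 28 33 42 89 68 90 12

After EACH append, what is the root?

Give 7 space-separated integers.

After append 28 (leaves=[28]):
  L0: [28]
  root=28
After append 33 (leaves=[28, 33]):
  L0: [28, 33]
  L1: h(28,33)=(28*31+33)%997=901 -> [901]
  root=901
After append 42 (leaves=[28, 33, 42]):
  L0: [28, 33, 42]
  L1: h(28,33)=(28*31+33)%997=901 h(42,42)=(42*31+42)%997=347 -> [901, 347]
  L2: h(901,347)=(901*31+347)%997=362 -> [362]
  root=362
After append 89 (leaves=[28, 33, 42, 89]):
  L0: [28, 33, 42, 89]
  L1: h(28,33)=(28*31+33)%997=901 h(42,89)=(42*31+89)%997=394 -> [901, 394]
  L2: h(901,394)=(901*31+394)%997=409 -> [409]
  root=409
After append 68 (leaves=[28, 33, 42, 89, 68]):
  L0: [28, 33, 42, 89, 68]
  L1: h(28,33)=(28*31+33)%997=901 h(42,89)=(42*31+89)%997=394 h(68,68)=(68*31+68)%997=182 -> [901, 394, 182]
  L2: h(901,394)=(901*31+394)%997=409 h(182,182)=(182*31+182)%997=839 -> [409, 839]
  L3: h(409,839)=(409*31+839)%997=557 -> [557]
  root=557
After append 90 (leaves=[28, 33, 42, 89, 68, 90]):
  L0: [28, 33, 42, 89, 68, 90]
  L1: h(28,33)=(28*31+33)%997=901 h(42,89)=(42*31+89)%997=394 h(68,90)=(68*31+90)%997=204 -> [901, 394, 204]
  L2: h(901,394)=(901*31+394)%997=409 h(204,204)=(204*31+204)%997=546 -> [409, 546]
  L3: h(409,546)=(409*31+546)%997=264 -> [264]
  root=264
After append 12 (leaves=[28, 33, 42, 89, 68, 90, 12]):
  L0: [28, 33, 42, 89, 68, 90, 12]
  L1: h(28,33)=(28*31+33)%997=901 h(42,89)=(42*31+89)%997=394 h(68,90)=(68*31+90)%997=204 h(12,12)=(12*31+12)%997=384 -> [901, 394, 204, 384]
  L2: h(901,394)=(901*31+394)%997=409 h(204,384)=(204*31+384)%997=726 -> [409, 726]
  L3: h(409,726)=(409*31+726)%997=444 -> [444]
  root=444

Answer: 28 901 362 409 557 264 444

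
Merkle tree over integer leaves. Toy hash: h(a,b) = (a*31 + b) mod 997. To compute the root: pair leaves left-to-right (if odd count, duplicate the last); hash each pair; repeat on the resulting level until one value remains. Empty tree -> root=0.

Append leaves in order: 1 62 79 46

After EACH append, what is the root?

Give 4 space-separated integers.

Answer: 1 93 426 393

Derivation:
After append 1 (leaves=[1]):
  L0: [1]
  root=1
After append 62 (leaves=[1, 62]):
  L0: [1, 62]
  L1: h(1,62)=(1*31+62)%997=93 -> [93]
  root=93
After append 79 (leaves=[1, 62, 79]):
  L0: [1, 62, 79]
  L1: h(1,62)=(1*31+62)%997=93 h(79,79)=(79*31+79)%997=534 -> [93, 534]
  L2: h(93,534)=(93*31+534)%997=426 -> [426]
  root=426
After append 46 (leaves=[1, 62, 79, 46]):
  L0: [1, 62, 79, 46]
  L1: h(1,62)=(1*31+62)%997=93 h(79,46)=(79*31+46)%997=501 -> [93, 501]
  L2: h(93,501)=(93*31+501)%997=393 -> [393]
  root=393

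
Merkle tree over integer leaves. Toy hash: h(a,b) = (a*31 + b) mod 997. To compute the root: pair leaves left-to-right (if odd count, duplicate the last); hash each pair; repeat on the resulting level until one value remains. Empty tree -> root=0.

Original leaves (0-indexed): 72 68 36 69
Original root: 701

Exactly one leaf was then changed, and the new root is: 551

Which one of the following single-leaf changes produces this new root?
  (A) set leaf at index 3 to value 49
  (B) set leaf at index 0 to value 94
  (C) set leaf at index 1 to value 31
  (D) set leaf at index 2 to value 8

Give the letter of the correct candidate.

Answer: C

Derivation:
Original leaves: [72, 68, 36, 69]
Target new root: 551
Try each candidate change and compute the resulting root:
Candidate A: set leaf[3] = 49 -> leaves = [72, 68, 36, 49]
  L0: [72, 68, 36, 49]
  L1: h(72,68)=(72*31+68)%997=306 h(36,49)=(36*31+49)%997=168 -> [306, 168]
  L2: h(306,168)=(306*31+168)%997=681 -> [681]
  root = 681 != target 551
Candidate B: set leaf[0] = 94 -> leaves = [94, 68, 36, 69]
  L0: [94, 68, 36, 69]
  L1: h(94,68)=(94*31+68)%997=988 h(36,69)=(36*31+69)%997=188 -> [988, 188]
  L2: h(988,188)=(988*31+188)%997=906 -> [906]
  root = 906 != target 551
Candidate C: set leaf[1] = 31 -> leaves = [72, 31, 36, 69]
  L0: [72, 31, 36, 69]
  L1: h(72,31)=(72*31+31)%997=269 h(36,69)=(36*31+69)%997=188 -> [269, 188]
  L2: h(269,188)=(269*31+188)%997=551 -> [551]
  root = 551 == target 551  ** MATCH **
Candidate D: set leaf[2] = 8 -> leaves = [72, 68, 8, 69]
  L0: [72, 68, 8, 69]
  L1: h(72,68)=(72*31+68)%997=306 h(8,69)=(8*31+69)%997=317 -> [306, 317]
  L2: h(306,317)=(306*31+317)%997=830 -> [830]
  root = 830 != target 551
Candidate C produces the target root.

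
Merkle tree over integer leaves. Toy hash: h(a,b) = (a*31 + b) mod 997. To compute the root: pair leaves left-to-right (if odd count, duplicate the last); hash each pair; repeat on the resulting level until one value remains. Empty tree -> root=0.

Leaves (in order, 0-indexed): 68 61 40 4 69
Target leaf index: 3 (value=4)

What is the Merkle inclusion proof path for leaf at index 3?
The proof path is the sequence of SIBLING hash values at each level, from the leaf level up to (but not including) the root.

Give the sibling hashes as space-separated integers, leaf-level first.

Answer: 40 175 866

Derivation:
L0 (leaves): [68, 61, 40, 4, 69], target index=3
L1: h(68,61)=(68*31+61)%997=175 [pair 0] h(40,4)=(40*31+4)%997=247 [pair 1] h(69,69)=(69*31+69)%997=214 [pair 2] -> [175, 247, 214]
  Sibling for proof at L0: 40
L2: h(175,247)=(175*31+247)%997=687 [pair 0] h(214,214)=(214*31+214)%997=866 [pair 1] -> [687, 866]
  Sibling for proof at L1: 175
L3: h(687,866)=(687*31+866)%997=229 [pair 0] -> [229]
  Sibling for proof at L2: 866
Root: 229
Proof path (sibling hashes from leaf to root): [40, 175, 866]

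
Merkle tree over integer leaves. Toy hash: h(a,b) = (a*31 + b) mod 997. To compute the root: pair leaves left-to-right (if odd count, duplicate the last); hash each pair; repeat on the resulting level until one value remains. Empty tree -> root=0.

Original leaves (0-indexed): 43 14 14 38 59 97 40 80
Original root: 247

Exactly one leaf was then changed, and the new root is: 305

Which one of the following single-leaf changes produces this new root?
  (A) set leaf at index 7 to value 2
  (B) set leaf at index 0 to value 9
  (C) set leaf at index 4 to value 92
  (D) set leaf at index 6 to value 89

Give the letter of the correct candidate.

Original leaves: [43, 14, 14, 38, 59, 97, 40, 80]
Target new root: 305
Try each candidate change and compute the resulting root:
Candidate A: set leaf[7] = 2 -> leaves = [43, 14, 14, 38, 59, 97, 40, 2]
  L0: [43, 14, 14, 38, 59, 97, 40, 2]
  L1: h(43,14)=(43*31+14)%997=350 h(14,38)=(14*31+38)%997=472 h(59,97)=(59*31+97)%997=929 h(40,2)=(40*31+2)%997=245 -> [350, 472, 929, 245]
  L2: h(350,472)=(350*31+472)%997=355 h(929,245)=(929*31+245)%997=131 -> [355, 131]
  L3: h(355,131)=(355*31+131)%997=169 -> [169]
  root = 169 != target 305
Candidate B: set leaf[0] = 9 -> leaves = [9, 14, 14, 38, 59, 97, 40, 80]
  L0: [9, 14, 14, 38, 59, 97, 40, 80]
  L1: h(9,14)=(9*31+14)%997=293 h(14,38)=(14*31+38)%997=472 h(59,97)=(59*31+97)%997=929 h(40,80)=(40*31+80)%997=323 -> [293, 472, 929, 323]
  L2: h(293,472)=(293*31+472)%997=582 h(929,323)=(929*31+323)%997=209 -> [582, 209]
  L3: h(582,209)=(582*31+209)%997=305 -> [305]
  root = 305 == target 305  ** MATCH **
Candidate C: set leaf[4] = 92 -> leaves = [43, 14, 14, 38, 92, 97, 40, 80]
  L0: [43, 14, 14, 38, 92, 97, 40, 80]
  L1: h(43,14)=(43*31+14)%997=350 h(14,38)=(14*31+38)%997=472 h(92,97)=(92*31+97)%997=955 h(40,80)=(40*31+80)%997=323 -> [350, 472, 955, 323]
  L2: h(350,472)=(350*31+472)%997=355 h(955,323)=(955*31+323)%997=18 -> [355, 18]
  L3: h(355,18)=(355*31+18)%997=56 -> [56]
  root = 56 != target 305
Candidate D: set leaf[6] = 89 -> leaves = [43, 14, 14, 38, 59, 97, 89, 80]
  L0: [43, 14, 14, 38, 59, 97, 89, 80]
  L1: h(43,14)=(43*31+14)%997=350 h(14,38)=(14*31+38)%997=472 h(59,97)=(59*31+97)%997=929 h(89,80)=(89*31+80)%997=845 -> [350, 472, 929, 845]
  L2: h(350,472)=(350*31+472)%997=355 h(929,845)=(929*31+845)%997=731 -> [355, 731]
  L3: h(355,731)=(355*31+731)%997=769 -> [769]
  root = 769 != target 305
Candidate B produces the target root.

Answer: B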